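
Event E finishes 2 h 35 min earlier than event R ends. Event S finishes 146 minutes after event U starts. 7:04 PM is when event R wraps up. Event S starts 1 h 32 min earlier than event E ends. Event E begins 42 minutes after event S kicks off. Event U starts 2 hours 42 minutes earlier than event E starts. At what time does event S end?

3:23 PM

Event E ends at 7:04 PM − 155 min = 4:29 PM.
Event S starts at 4:29 PM − 92 min = 2:57 PM.
Event E starts at 2:57 PM + 42 min = 3:39 PM.
Event U starts at 3:39 PM − 162 min = 12:57 PM.
Event S ends at 12:57 PM + 146 min = 3:23 PM.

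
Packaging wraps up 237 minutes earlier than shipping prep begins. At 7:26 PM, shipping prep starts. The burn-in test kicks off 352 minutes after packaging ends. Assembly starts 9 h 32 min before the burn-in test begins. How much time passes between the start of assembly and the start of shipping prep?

7 hours 37 minutes

Packaging ends at 7:26 PM − 237 min = 3:29 PM.
The burn-in test starts at 3:29 PM + 352 min = 9:21 PM.
Assembly starts at 9:21 PM − 572 min = 11:49 AM.
From 11:49 AM to 7:26 PM is 7 hours 37 minutes.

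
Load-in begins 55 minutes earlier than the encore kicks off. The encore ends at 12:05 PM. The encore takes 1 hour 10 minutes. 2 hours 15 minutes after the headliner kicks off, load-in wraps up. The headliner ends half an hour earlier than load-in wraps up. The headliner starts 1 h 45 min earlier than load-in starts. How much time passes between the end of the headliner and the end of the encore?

The encore starts at 12:05 PM − 70 min = 10:55 AM.
Load-in starts at 10:55 AM − 55 min = 10:00 AM.
The headliner starts at 10:00 AM − 105 min = 8:15 AM.
Load-in ends at 8:15 AM + 135 min = 10:30 AM.
The headliner ends at 10:30 AM − 30 min = 10:00 AM.
From 10:00 AM to 12:05 PM is 2 h 5 min.

2 h 5 min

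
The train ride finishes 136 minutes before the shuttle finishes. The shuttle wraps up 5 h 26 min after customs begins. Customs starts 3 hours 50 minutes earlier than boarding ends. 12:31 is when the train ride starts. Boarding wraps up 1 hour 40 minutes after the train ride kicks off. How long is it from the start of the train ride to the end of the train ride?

Boarding ends at 12:31 + 100 min = 14:11.
Customs starts at 14:11 − 230 min = 10:21.
The shuttle ends at 10:21 + 326 min = 15:47.
The train ride ends at 15:47 − 136 min = 13:31.
From 12:31 to 13:31 is an hour.

an hour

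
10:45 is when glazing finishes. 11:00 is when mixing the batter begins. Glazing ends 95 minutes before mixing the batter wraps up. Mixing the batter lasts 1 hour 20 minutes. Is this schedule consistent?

Yes

Mixing the batter ends at 11:00 + 80 min = 12:20.
Glazing ends at 12:20 − 95 min = 10:45.
That matches the stated 10:45, so the schedule is consistent.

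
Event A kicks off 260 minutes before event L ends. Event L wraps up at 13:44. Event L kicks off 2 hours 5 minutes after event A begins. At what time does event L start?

11:29

Event A starts at 13:44 − 260 min = 09:24.
Event L starts at 09:24 + 125 min = 11:29.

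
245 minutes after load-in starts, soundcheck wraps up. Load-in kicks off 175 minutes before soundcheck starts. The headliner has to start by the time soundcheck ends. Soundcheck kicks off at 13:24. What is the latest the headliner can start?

14:34

Load-in starts at 13:24 − 175 min = 10:29.
Soundcheck ends at 10:29 + 245 min = 14:34.
The headliner is bounded by soundcheck, so the latest it can start is 14:34.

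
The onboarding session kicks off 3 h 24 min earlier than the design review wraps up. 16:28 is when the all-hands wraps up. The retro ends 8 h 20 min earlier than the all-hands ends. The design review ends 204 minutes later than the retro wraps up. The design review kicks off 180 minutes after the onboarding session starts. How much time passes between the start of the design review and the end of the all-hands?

5 hours 20 minutes

The retro ends at 16:28 − 500 min = 08:08.
The design review ends at 08:08 + 204 min = 11:32.
The onboarding session starts at 11:32 − 204 min = 08:08.
The design review starts at 08:08 + 180 min = 11:08.
From 11:08 to 16:28 is 5 hours 20 minutes.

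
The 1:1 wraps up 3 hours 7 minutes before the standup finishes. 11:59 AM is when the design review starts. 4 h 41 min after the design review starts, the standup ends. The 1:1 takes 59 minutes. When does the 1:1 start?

The standup ends at 11:59 AM + 281 min = 4:40 PM.
The 1:1 ends at 4:40 PM − 187 min = 1:33 PM.
The 1:1 starts at 1:33 PM − 59 min = 12:34 PM.

12:34 PM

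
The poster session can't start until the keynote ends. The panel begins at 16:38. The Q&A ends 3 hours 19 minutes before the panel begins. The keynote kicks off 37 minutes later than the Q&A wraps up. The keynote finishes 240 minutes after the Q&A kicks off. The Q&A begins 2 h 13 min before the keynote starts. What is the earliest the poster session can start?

15:43

The Q&A ends at 16:38 − 199 min = 13:19.
The keynote starts at 13:19 + 37 min = 13:56.
The Q&A starts at 13:56 − 133 min = 11:43.
The keynote ends at 11:43 + 240 min = 15:43.
The poster session is bounded by the keynote, so the earliest it can start is 15:43.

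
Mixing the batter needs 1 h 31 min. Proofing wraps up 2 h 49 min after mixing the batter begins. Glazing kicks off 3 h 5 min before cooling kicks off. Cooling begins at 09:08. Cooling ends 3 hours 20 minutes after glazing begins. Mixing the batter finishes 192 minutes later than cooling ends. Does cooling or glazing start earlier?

glazing

Glazing starts at 09:08 − 185 min = 06:03.
Cooling starts at 09:08 and glazing starts at 06:03, so glazing is first.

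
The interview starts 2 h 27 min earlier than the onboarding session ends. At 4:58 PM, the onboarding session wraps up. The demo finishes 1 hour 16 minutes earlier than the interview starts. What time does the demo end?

1:15 PM

The interview starts at 4:58 PM − 147 min = 2:31 PM.
The demo ends at 2:31 PM − 76 min = 1:15 PM.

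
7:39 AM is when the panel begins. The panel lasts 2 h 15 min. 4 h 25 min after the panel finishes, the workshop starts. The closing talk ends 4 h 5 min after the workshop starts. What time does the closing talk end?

The panel ends at 7:39 AM + 135 min = 9:54 AM.
The workshop starts at 9:54 AM + 265 min = 2:19 PM.
The closing talk ends at 2:19 PM + 245 min = 6:24 PM.

6:24 PM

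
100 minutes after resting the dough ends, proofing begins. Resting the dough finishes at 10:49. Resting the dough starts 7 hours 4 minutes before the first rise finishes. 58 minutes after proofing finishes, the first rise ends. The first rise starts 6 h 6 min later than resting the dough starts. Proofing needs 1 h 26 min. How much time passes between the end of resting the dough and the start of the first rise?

Proofing starts at 10:49 + 100 min = 12:29.
Proofing ends at 12:29 + 86 min = 13:55.
The first rise ends at 13:55 + 58 min = 14:53.
Resting the dough starts at 14:53 − 424 min = 07:49.
The first rise starts at 07:49 + 366 min = 13:55.
From 10:49 to 13:55 is 3 h 6 min.

3 h 6 min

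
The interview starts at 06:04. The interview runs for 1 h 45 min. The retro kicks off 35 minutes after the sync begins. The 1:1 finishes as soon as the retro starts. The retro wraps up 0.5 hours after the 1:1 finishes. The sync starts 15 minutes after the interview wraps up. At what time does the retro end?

09:09

The interview ends at 06:04 + 105 min = 07:49.
The sync starts at 07:49 + 15 min = 08:04.
The retro starts at 08:04 + 35 min = 08:39.
So the 1:1 ends at 08:39.
The retro ends at 08:39 + 30 min = 09:09.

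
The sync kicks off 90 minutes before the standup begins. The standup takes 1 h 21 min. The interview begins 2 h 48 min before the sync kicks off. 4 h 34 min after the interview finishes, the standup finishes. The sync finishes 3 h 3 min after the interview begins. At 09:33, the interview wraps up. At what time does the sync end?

The standup ends at 09:33 + 274 min = 14:07.
The standup starts at 14:07 − 81 min = 12:46.
The sync starts at 12:46 − 90 min = 11:16.
The interview starts at 11:16 − 168 min = 08:28.
The sync ends at 08:28 + 183 min = 11:31.

11:31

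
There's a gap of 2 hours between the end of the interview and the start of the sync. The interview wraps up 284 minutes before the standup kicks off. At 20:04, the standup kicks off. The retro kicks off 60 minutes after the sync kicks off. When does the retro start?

18:20

The interview ends at 20:04 − 284 min = 15:20.
The sync starts at 15:20 + 120 min = 17:20.
The retro starts at 17:20 + 60 min = 18:20.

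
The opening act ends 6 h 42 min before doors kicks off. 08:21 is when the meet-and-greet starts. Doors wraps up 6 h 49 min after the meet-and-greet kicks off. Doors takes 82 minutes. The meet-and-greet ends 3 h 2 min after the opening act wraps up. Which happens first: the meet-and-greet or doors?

Doors ends at 08:21 + 409 min = 15:10.
Doors starts at 15:10 − 82 min = 13:48.
The meet-and-greet starts at 08:21 and doors starts at 13:48, so the meet-and-greet is first.

the meet-and-greet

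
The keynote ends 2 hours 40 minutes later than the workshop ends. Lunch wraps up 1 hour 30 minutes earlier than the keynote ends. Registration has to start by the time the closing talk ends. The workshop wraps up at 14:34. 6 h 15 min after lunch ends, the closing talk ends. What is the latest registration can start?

21:59

The keynote ends at 14:34 + 160 min = 17:14.
Lunch ends at 17:14 − 90 min = 15:44.
The closing talk ends at 15:44 + 375 min = 21:59.
Registration is bounded by the closing talk, so the latest it can start is 21:59.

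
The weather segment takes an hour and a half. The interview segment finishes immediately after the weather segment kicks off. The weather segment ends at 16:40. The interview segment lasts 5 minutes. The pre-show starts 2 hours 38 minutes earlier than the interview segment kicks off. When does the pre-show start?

12:27

The weather segment starts at 16:40 − 90 min = 15:10.
So the interview segment ends at 15:10.
The interview segment starts at 15:10 − 5 min = 15:05.
The pre-show starts at 15:05 − 158 min = 12:27.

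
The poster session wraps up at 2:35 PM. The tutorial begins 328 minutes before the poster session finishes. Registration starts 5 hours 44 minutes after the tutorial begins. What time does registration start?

The tutorial starts at 2:35 PM − 328 min = 9:07 AM.
Registration starts at 9:07 AM + 344 min = 2:51 PM.

2:51 PM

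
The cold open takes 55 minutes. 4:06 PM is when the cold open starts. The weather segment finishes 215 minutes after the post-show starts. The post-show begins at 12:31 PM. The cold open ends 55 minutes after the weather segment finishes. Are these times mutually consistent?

Yes

The weather segment ends at 12:31 PM + 215 min = 4:06 PM.
The cold open ends at 4:06 PM + 55 min = 5:01 PM.
The cold open starts at 5:01 PM − 55 min = 4:06 PM.
That matches the stated 4:06 PM, so the schedule is consistent.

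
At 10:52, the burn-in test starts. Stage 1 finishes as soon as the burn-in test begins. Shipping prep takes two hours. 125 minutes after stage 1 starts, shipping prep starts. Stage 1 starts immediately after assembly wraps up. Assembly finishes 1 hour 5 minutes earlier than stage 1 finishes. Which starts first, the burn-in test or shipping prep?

the burn-in test

Stage 1 ends at 10:52.
Assembly ends at 10:52 − 65 min = 09:47.
So stage 1 starts at 09:47.
Shipping prep starts at 09:47 + 125 min = 11:52.
The burn-in test starts at 10:52 and shipping prep starts at 11:52, so the burn-in test is first.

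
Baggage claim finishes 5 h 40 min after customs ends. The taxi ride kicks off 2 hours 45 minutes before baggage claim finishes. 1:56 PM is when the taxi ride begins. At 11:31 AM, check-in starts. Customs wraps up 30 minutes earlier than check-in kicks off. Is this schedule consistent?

Yes

Customs ends at 11:31 AM − 30 min = 11:01 AM.
Baggage claim ends at 11:01 AM + 340 min = 4:41 PM.
The taxi ride starts at 4:41 PM − 165 min = 1:56 PM.
That matches the stated 1:56 PM, so the schedule is consistent.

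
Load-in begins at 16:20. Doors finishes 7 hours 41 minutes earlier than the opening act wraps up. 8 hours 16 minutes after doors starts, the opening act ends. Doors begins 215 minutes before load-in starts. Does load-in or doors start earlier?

Doors starts at 16:20 − 215 min = 12:45.
Load-in starts at 16:20 and doors starts at 12:45, so doors is first.

doors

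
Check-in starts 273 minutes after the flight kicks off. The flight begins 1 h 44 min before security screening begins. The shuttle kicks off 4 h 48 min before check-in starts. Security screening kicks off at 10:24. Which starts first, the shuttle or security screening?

the shuttle

The flight starts at 10:24 − 104 min = 08:40.
Check-in starts at 08:40 + 273 min = 13:13.
The shuttle starts at 13:13 − 288 min = 08:25.
The shuttle starts at 08:25 and security screening starts at 10:24, so the shuttle is first.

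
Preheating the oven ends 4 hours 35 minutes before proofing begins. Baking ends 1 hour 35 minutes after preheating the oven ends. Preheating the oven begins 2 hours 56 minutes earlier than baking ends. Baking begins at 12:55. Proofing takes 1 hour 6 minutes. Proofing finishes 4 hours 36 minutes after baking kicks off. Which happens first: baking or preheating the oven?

preheating the oven

Proofing ends at 12:55 + 276 min = 17:31.
Proofing starts at 17:31 − 66 min = 16:25.
Preheating the oven ends at 16:25 − 275 min = 11:50.
Baking ends at 11:50 + 95 min = 13:25.
Preheating the oven starts at 13:25 − 176 min = 10:29.
Baking starts at 12:55 and preheating the oven starts at 10:29, so preheating the oven is first.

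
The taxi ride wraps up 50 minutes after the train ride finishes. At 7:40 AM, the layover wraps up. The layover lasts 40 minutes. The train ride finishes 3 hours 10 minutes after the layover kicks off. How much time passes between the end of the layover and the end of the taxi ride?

200 minutes

The layover starts at 7:40 AM − 40 min = 7:00 AM.
The train ride ends at 7:00 AM + 190 min = 10:10 AM.
The taxi ride ends at 10:10 AM + 50 min = 11:00 AM.
From 7:40 AM to 11:00 AM is 200 minutes.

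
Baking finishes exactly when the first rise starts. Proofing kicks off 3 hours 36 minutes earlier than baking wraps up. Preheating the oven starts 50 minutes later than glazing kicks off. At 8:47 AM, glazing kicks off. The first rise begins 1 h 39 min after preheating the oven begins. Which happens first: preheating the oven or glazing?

Preheating the oven starts at 8:47 AM + 50 min = 9:37 AM.
Preheating the oven starts at 9:37 AM and glazing starts at 8:47 AM, so glazing is first.

glazing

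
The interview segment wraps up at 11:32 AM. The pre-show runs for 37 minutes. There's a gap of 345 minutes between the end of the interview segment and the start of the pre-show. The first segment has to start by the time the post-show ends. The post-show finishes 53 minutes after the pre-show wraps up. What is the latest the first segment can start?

The pre-show starts at 11:32 AM + 345 min = 5:17 PM.
The pre-show ends at 5:17 PM + 37 min = 5:54 PM.
The post-show ends at 5:54 PM + 53 min = 6:47 PM.
The first segment is bounded by the post-show, so the latest it can start is 6:47 PM.

6:47 PM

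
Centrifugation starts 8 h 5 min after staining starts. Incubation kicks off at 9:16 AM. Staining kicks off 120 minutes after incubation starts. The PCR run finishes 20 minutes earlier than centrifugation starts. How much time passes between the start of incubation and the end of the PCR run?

9 hours 45 minutes

Staining starts at 9:16 AM + 120 min = 11:16 AM.
Centrifugation starts at 11:16 AM + 485 min = 7:21 PM.
The PCR run ends at 7:21 PM − 20 min = 7:01 PM.
From 9:16 AM to 7:01 PM is 9 hours 45 minutes.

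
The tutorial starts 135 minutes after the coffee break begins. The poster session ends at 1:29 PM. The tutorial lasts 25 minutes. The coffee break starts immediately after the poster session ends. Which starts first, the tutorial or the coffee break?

the coffee break

The coffee break starts at 1:29 PM.
The tutorial starts at 1:29 PM + 135 min = 3:44 PM.
The tutorial starts at 3:44 PM and the coffee break starts at 1:29 PM, so the coffee break is first.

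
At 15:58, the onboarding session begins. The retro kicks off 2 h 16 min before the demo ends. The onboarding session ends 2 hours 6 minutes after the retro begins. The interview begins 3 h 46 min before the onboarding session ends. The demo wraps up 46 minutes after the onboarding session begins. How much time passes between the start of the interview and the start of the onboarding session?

The demo ends at 15:58 + 46 min = 16:44.
The retro starts at 16:44 − 136 min = 14:28.
The onboarding session ends at 14:28 + 126 min = 16:34.
The interview starts at 16:34 − 226 min = 12:48.
From 12:48 to 15:58 is 190 minutes.

190 minutes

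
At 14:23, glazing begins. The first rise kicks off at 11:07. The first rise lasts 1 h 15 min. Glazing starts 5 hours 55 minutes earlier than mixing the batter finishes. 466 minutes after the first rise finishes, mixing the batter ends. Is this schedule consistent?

The first rise ends at 11:07 + 75 min = 12:22.
Mixing the batter ends at 12:22 + 466 min = 20:08.
Glazing starts at 20:08 − 355 min = 14:13.
But glazing is also said to start at 14:23 — a 10-minute conflict.

No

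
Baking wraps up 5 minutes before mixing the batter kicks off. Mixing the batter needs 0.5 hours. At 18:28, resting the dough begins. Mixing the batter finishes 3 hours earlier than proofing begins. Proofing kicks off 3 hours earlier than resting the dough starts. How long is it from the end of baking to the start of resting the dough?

Proofing starts at 18:28 − 180 min = 15:28.
Mixing the batter ends at 15:28 − 180 min = 12:28.
Mixing the batter starts at 12:28 − 30 min = 11:58.
Baking ends at 11:58 − 5 min = 11:53.
From 11:53 to 18:28 is 6 h 35 min.

6 h 35 min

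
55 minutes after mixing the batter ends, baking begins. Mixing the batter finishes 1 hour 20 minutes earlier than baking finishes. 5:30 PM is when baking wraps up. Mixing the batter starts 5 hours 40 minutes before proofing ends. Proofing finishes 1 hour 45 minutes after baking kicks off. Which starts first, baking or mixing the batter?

Mixing the batter ends at 5:30 PM − 80 min = 4:10 PM.
Baking starts at 4:10 PM + 55 min = 5:05 PM.
Proofing ends at 5:05 PM + 105 min = 6:50 PM.
Mixing the batter starts at 6:50 PM − 340 min = 1:10 PM.
Baking starts at 5:05 PM and mixing the batter starts at 1:10 PM, so mixing the batter is first.

mixing the batter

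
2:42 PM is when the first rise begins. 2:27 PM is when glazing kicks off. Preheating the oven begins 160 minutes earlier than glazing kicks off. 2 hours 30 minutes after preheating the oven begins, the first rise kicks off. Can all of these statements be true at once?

No

Preheating the oven starts at 2:27 PM − 160 min = 11:47 AM.
The first rise starts at 11:47 AM + 150 min = 2:17 PM.
But the first rise is also said to start at 2:42 PM — a 25-minute conflict.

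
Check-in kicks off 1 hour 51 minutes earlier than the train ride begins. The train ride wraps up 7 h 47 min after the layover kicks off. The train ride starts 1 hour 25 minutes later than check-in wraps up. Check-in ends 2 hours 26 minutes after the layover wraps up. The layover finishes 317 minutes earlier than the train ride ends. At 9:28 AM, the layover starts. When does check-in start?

1:58 PM

The train ride ends at 9:28 AM + 467 min = 5:15 PM.
The layover ends at 5:15 PM − 317 min = 11:58 AM.
Check-in ends at 11:58 AM + 146 min = 2:24 PM.
The train ride starts at 2:24 PM + 85 min = 3:49 PM.
Check-in starts at 3:49 PM − 111 min = 1:58 PM.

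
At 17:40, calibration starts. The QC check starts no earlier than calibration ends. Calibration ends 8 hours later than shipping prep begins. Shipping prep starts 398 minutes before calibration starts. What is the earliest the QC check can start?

Shipping prep starts at 17:40 − 398 min = 11:02.
Calibration ends at 11:02 + 480 min = 19:02.
The QC check is bounded by calibration, so the earliest it can start is 19:02.

19:02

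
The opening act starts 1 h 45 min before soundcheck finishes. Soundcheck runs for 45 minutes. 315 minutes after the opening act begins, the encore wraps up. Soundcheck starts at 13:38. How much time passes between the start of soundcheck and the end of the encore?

4 h 15 min

Soundcheck ends at 13:38 + 45 min = 14:23.
The opening act starts at 14:23 − 105 min = 12:38.
The encore ends at 12:38 + 315 min = 17:53.
From 13:38 to 17:53 is 4 h 15 min.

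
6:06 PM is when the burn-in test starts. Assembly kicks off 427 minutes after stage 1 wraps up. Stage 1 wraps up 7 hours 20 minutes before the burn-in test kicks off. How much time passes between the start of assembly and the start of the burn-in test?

13 minutes

Stage 1 ends at 6:06 PM − 440 min = 10:46 AM.
Assembly starts at 10:46 AM + 427 min = 5:53 PM.
From 5:53 PM to 6:06 PM is 13 minutes.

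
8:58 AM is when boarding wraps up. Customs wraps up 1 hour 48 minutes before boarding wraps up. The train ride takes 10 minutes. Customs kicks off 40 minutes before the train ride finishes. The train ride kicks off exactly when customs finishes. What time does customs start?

Customs ends at 8:58 AM − 108 min = 7:10 AM.
So the train ride starts at 7:10 AM.
The train ride ends at 7:10 AM + 10 min = 7:20 AM.
Customs starts at 7:20 AM − 40 min = 6:40 AM.

6:40 AM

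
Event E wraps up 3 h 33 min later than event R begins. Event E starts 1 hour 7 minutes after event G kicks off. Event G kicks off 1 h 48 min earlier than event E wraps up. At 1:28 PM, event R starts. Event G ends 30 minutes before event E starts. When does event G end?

3:50 PM

Event E ends at 1:28 PM + 213 min = 5:01 PM.
Event G starts at 5:01 PM − 108 min = 3:13 PM.
Event E starts at 3:13 PM + 67 min = 4:20 PM.
Event G ends at 4:20 PM − 30 min = 3:50 PM.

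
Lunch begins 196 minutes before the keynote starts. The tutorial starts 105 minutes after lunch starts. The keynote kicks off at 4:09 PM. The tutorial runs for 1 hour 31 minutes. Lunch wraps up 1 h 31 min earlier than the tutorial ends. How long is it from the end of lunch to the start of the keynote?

91 minutes

Lunch starts at 4:09 PM − 196 min = 12:53 PM.
The tutorial starts at 12:53 PM + 105 min = 2:38 PM.
The tutorial ends at 2:38 PM + 91 min = 4:09 PM.
Lunch ends at 4:09 PM − 91 min = 2:38 PM.
From 2:38 PM to 4:09 PM is 91 minutes.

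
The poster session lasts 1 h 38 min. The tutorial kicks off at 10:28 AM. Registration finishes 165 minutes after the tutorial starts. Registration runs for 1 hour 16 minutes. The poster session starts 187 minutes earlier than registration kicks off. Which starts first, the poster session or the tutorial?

Registration ends at 10:28 AM + 165 min = 1:13 PM.
Registration starts at 1:13 PM − 76 min = 11:57 AM.
The poster session starts at 11:57 AM − 187 min = 8:50 AM.
The poster session starts at 8:50 AM and the tutorial starts at 10:28 AM, so the poster session is first.

the poster session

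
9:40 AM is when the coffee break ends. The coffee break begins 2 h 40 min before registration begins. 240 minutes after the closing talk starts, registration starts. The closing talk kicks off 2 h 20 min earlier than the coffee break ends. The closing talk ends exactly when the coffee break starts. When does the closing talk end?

8:40 AM

The closing talk starts at 9:40 AM − 140 min = 7:20 AM.
Registration starts at 7:20 AM + 240 min = 11:20 AM.
The coffee break starts at 11:20 AM − 160 min = 8:40 AM.
So the closing talk ends at 8:40 AM.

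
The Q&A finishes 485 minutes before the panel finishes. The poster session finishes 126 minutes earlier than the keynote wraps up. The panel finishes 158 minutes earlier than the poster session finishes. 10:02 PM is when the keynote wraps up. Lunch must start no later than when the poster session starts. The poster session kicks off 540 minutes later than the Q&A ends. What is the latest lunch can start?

The poster session ends at 10:02 PM − 126 min = 7:56 PM.
The panel ends at 7:56 PM − 158 min = 5:18 PM.
The Q&A ends at 5:18 PM − 485 min = 9:13 AM.
The poster session starts at 9:13 AM + 540 min = 6:13 PM.
Lunch is bounded by the poster session, so the latest it can start is 6:13 PM.

6:13 PM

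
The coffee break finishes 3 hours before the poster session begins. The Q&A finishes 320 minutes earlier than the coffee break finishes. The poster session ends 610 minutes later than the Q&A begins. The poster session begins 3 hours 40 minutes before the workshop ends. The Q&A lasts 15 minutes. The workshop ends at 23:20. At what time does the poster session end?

The poster session starts at 23:20 − 220 min = 19:40.
The coffee break ends at 19:40 − 180 min = 16:40.
The Q&A ends at 16:40 − 320 min = 11:20.
The Q&A starts at 11:20 − 15 min = 11:05.
The poster session ends at 11:05 + 610 min = 21:15.

21:15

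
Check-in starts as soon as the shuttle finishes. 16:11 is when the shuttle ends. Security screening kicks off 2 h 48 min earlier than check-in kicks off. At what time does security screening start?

Check-in starts at 16:11.
Security screening starts at 16:11 − 168 min = 13:23.

13:23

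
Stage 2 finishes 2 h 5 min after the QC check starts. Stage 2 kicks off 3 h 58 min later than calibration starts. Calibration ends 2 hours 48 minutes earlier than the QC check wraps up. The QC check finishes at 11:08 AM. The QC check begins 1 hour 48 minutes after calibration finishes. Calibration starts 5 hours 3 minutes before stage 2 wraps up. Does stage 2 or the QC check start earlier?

the QC check

Calibration ends at 11:08 AM − 168 min = 8:20 AM.
The QC check starts at 8:20 AM + 108 min = 10:08 AM.
Stage 2 ends at 10:08 AM + 125 min = 12:13 PM.
Calibration starts at 12:13 PM − 303 min = 7:10 AM.
Stage 2 starts at 7:10 AM + 238 min = 11:08 AM.
Stage 2 starts at 11:08 AM and the QC check starts at 10:08 AM, so the QC check is first.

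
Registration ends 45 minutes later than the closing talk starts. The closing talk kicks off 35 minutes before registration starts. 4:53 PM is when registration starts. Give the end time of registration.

The closing talk starts at 4:53 PM − 35 min = 4:18 PM.
Registration ends at 4:18 PM + 45 min = 5:03 PM.

5:03 PM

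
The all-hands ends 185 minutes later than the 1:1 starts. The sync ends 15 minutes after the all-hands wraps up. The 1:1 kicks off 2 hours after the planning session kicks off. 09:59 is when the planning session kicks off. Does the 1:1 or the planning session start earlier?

The 1:1 starts at 09:59 + 120 min = 11:59.
The 1:1 starts at 11:59 and the planning session starts at 09:59, so the planning session is first.

the planning session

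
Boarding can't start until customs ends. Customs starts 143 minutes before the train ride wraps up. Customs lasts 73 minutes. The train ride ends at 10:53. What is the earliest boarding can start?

Customs starts at 10:53 − 143 min = 08:30.
Customs ends at 08:30 + 73 min = 09:43.
Boarding is bounded by customs, so the earliest it can start is 09:43.

09:43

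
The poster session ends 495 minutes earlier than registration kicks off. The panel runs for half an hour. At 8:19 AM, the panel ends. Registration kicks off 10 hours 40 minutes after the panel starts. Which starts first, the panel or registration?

the panel

The panel starts at 8:19 AM − 30 min = 7:49 AM.
Registration starts at 7:49 AM + 640 min = 6:29 PM.
The panel starts at 7:49 AM and registration starts at 6:29 PM, so the panel is first.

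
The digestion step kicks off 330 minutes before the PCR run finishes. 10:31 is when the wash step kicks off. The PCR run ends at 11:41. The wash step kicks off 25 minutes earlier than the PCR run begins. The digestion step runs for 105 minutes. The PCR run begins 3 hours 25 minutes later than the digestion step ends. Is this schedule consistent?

No

The digestion step starts at 11:41 − 330 min = 06:11.
The digestion step ends at 06:11 + 105 min = 07:56.
The PCR run starts at 07:56 + 205 min = 11:21.
The wash step starts at 11:21 − 25 min = 10:56.
But the wash step is also said to start at 10:31 — a 25-minute conflict.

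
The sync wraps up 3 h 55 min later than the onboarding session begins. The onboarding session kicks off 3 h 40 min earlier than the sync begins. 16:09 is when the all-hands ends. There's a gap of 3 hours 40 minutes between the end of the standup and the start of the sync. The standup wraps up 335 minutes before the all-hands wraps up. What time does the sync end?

14:29

The standup ends at 16:09 − 335 min = 10:34.
The sync starts at 10:34 + 220 min = 14:14.
The onboarding session starts at 14:14 − 220 min = 10:34.
The sync ends at 10:34 + 235 min = 14:29.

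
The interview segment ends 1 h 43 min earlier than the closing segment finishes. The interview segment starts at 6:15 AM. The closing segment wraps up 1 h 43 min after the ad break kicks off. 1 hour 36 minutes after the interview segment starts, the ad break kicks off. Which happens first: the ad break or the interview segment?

The ad break starts at 6:15 AM + 96 min = 7:51 AM.
The ad break starts at 7:51 AM and the interview segment starts at 6:15 AM, so the interview segment is first.

the interview segment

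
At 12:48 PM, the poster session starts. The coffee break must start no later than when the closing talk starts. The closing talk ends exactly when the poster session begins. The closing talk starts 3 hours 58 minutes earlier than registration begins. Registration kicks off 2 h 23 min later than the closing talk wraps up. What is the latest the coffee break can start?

The closing talk ends at 12:48 PM.
Registration starts at 12:48 PM + 143 min = 3:11 PM.
The closing talk starts at 3:11 PM − 238 min = 11:13 AM.
The coffee break is bounded by the closing talk, so the latest it can start is 11:13 AM.

11:13 AM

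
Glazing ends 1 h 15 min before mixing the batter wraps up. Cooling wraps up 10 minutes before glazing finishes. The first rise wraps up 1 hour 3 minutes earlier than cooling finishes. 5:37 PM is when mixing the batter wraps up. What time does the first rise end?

Glazing ends at 5:37 PM − 75 min = 4:22 PM.
Cooling ends at 4:22 PM − 10 min = 4:12 PM.
The first rise ends at 4:12 PM − 63 min = 3:09 PM.

3:09 PM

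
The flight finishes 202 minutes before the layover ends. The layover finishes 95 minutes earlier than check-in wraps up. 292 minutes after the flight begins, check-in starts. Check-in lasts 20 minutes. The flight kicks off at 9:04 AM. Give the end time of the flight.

Check-in starts at 9:04 AM + 292 min = 1:56 PM.
Check-in ends at 1:56 PM + 20 min = 2:16 PM.
The layover ends at 2:16 PM − 95 min = 12:41 PM.
The flight ends at 12:41 PM − 202 min = 9:19 AM.

9:19 AM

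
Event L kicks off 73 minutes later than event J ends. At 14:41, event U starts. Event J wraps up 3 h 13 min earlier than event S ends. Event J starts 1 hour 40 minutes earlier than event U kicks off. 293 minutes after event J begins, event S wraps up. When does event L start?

Event J starts at 14:41 − 100 min = 13:01.
Event S ends at 13:01 + 293 min = 17:54.
Event J ends at 17:54 − 193 min = 14:41.
Event L starts at 14:41 + 73 min = 15:54.

15:54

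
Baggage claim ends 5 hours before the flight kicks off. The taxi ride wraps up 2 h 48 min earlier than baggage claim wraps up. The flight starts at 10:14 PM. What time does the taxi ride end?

Baggage claim ends at 10:14 PM − 300 min = 5:14 PM.
The taxi ride ends at 5:14 PM − 168 min = 2:26 PM.

2:26 PM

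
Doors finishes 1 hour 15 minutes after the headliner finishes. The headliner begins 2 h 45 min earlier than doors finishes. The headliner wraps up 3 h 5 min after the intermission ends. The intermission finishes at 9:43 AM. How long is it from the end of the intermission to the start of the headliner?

The headliner ends at 9:43 AM + 185 min = 12:48 PM.
Doors ends at 12:48 PM + 75 min = 2:03 PM.
The headliner starts at 2:03 PM − 165 min = 11:18 AM.
From 9:43 AM to 11:18 AM is 1 hour 35 minutes.

1 hour 35 minutes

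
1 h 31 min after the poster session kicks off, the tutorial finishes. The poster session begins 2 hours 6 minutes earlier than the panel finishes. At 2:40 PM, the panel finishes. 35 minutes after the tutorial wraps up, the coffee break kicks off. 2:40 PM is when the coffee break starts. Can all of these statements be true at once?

The poster session starts at 2:40 PM − 126 min = 12:34 PM.
The tutorial ends at 12:34 PM + 91 min = 2:05 PM.
The coffee break starts at 2:05 PM + 35 min = 2:40 PM.
That matches the stated 2:40 PM, so the schedule is consistent.

Yes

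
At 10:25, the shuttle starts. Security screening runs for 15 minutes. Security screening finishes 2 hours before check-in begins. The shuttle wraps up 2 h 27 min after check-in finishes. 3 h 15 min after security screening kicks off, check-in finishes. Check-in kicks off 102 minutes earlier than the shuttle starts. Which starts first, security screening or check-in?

security screening

Check-in starts at 10:25 − 102 min = 08:43.
Security screening ends at 08:43 − 120 min = 06:43.
Security screening starts at 06:43 − 15 min = 06:28.
Security screening starts at 06:28 and check-in starts at 08:43, so security screening is first.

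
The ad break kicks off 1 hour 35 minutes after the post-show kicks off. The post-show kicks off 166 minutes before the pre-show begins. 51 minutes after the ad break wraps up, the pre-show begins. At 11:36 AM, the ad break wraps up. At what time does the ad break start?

11:16 AM

The pre-show starts at 11:36 AM + 51 min = 12:27 PM.
The post-show starts at 12:27 PM − 166 min = 9:41 AM.
The ad break starts at 9:41 AM + 95 min = 11:16 AM.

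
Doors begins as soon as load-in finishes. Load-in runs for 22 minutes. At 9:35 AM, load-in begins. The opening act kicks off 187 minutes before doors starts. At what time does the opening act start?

6:50 AM

Load-in ends at 9:35 AM + 22 min = 9:57 AM.
So doors starts at 9:57 AM.
The opening act starts at 9:57 AM − 187 min = 6:50 AM.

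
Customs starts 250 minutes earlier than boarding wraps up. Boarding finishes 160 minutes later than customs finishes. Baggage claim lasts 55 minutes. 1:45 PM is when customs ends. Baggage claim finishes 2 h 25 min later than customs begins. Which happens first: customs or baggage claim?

customs

Boarding ends at 1:45 PM + 160 min = 4:25 PM.
Customs starts at 4:25 PM − 250 min = 12:15 PM.
Baggage claim ends at 12:15 PM + 145 min = 2:40 PM.
Baggage claim starts at 2:40 PM − 55 min = 1:45 PM.
Customs starts at 12:15 PM and baggage claim starts at 1:45 PM, so customs is first.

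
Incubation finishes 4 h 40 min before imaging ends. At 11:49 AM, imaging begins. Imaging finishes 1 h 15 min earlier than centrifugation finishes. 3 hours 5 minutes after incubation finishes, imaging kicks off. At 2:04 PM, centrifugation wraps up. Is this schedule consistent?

No

Imaging ends at 2:04 PM − 75 min = 12:49 PM.
Incubation ends at 12:49 PM − 280 min = 8:09 AM.
Imaging starts at 8:09 AM + 185 min = 11:14 AM.
But imaging is also said to start at 11:49 AM — a 35-minute conflict.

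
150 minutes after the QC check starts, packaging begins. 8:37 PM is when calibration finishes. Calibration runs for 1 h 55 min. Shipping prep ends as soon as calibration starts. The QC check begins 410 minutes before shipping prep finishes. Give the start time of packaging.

2:22 PM

Calibration starts at 8:37 PM − 115 min = 6:42 PM.
So shipping prep ends at 6:42 PM.
The QC check starts at 6:42 PM − 410 min = 11:52 AM.
Packaging starts at 11:52 AM + 150 min = 2:22 PM.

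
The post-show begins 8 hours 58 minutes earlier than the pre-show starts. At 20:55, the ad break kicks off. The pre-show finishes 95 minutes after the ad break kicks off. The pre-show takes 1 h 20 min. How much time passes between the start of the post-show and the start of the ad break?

The pre-show ends at 20:55 + 95 min = 22:30.
The pre-show starts at 22:30 − 80 min = 21:10.
The post-show starts at 21:10 − 538 min = 12:12.
From 12:12 to 20:55 is 8 hours 43 minutes.

8 hours 43 minutes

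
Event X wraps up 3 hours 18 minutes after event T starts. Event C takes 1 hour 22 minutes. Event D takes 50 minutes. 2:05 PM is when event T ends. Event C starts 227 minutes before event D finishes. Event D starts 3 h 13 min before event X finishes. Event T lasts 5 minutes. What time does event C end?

Event T starts at 2:05 PM − 5 min = 2:00 PM.
Event X ends at 2:00 PM + 198 min = 5:18 PM.
Event D starts at 5:18 PM − 193 min = 2:05 PM.
Event D ends at 2:05 PM + 50 min = 2:55 PM.
Event C starts at 2:55 PM − 227 min = 11:08 AM.
Event C ends at 11:08 AM + 82 min = 12:30 PM.

12:30 PM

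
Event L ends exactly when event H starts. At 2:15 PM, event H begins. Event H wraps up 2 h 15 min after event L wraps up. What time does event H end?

4:30 PM

Event L ends at 2:15 PM.
Event H ends at 2:15 PM + 135 min = 4:30 PM.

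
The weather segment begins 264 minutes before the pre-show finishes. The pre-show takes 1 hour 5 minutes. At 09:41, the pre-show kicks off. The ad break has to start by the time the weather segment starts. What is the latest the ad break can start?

The pre-show ends at 09:41 + 65 min = 10:46.
The weather segment starts at 10:46 − 264 min = 06:22.
The ad break is bounded by the weather segment, so the latest it can start is 06:22.

06:22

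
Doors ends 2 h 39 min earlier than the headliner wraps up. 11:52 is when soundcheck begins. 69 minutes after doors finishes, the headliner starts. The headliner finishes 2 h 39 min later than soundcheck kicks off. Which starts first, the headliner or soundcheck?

The headliner ends at 11:52 + 159 min = 14:31.
Doors ends at 14:31 − 159 min = 11:52.
The headliner starts at 11:52 + 69 min = 13:01.
The headliner starts at 13:01 and soundcheck starts at 11:52, so soundcheck is first.

soundcheck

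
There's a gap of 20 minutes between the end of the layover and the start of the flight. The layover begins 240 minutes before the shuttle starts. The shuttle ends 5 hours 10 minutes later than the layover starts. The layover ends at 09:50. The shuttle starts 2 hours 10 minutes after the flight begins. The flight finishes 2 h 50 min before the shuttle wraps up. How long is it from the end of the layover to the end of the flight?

50 minutes

The flight starts at 09:50 + 20 min = 10:10.
The shuttle starts at 10:10 + 130 min = 12:20.
The layover starts at 12:20 − 240 min = 08:20.
The shuttle ends at 08:20 + 310 min = 13:30.
The flight ends at 13:30 − 170 min = 10:40.
From 09:50 to 10:40 is 50 minutes.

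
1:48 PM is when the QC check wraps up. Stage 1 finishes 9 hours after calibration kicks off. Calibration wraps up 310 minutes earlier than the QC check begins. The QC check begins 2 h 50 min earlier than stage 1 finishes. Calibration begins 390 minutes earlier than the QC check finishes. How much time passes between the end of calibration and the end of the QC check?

5 h 30 min

Calibration starts at 1:48 PM − 390 min = 7:18 AM.
Stage 1 ends at 7:18 AM + 540 min = 4:18 PM.
The QC check starts at 4:18 PM − 170 min = 1:28 PM.
Calibration ends at 1:28 PM − 310 min = 8:18 AM.
From 8:18 AM to 1:48 PM is 5 h 30 min.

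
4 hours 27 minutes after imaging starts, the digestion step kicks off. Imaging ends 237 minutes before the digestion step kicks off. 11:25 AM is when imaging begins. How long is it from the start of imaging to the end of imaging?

The digestion step starts at 11:25 AM + 267 min = 3:52 PM.
Imaging ends at 3:52 PM − 237 min = 11:55 AM.
From 11:25 AM to 11:55 AM is 30 minutes.

30 minutes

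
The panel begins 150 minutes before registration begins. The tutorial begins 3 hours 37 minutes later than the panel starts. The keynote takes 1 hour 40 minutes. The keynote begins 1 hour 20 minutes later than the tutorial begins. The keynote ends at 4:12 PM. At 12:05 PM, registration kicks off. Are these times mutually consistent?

Yes

The panel starts at 12:05 PM − 150 min = 9:35 AM.
The tutorial starts at 9:35 AM + 217 min = 1:12 PM.
The keynote starts at 1:12 PM + 80 min = 2:32 PM.
The keynote ends at 2:32 PM + 100 min = 4:12 PM.
That matches the stated 4:12 PM, so the schedule is consistent.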